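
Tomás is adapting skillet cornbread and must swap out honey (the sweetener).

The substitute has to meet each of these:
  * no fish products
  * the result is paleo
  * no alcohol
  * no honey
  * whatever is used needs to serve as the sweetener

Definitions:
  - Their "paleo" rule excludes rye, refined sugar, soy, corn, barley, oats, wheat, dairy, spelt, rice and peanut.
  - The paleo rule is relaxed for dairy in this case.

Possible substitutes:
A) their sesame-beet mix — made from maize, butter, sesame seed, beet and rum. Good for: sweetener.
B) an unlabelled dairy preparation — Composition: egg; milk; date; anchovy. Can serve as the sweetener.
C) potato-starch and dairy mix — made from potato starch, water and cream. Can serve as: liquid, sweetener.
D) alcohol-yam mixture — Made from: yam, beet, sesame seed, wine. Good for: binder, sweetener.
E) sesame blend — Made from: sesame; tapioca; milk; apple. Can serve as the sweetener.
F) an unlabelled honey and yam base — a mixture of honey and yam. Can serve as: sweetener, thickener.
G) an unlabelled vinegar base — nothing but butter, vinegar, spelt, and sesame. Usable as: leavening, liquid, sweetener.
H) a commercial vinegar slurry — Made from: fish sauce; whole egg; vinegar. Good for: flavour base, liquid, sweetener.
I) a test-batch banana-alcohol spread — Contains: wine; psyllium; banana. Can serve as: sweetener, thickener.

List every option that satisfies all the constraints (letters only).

C, E

A: has maize, so not paleo; has rum, so not alcohol-free — no
B: has anchovy, so not fish-free — no
C: dairy is permitted under the paleo carve-out; nothing else excluded — valid
D: has wine, so not alcohol-free — out
E: dairy is permitted under the paleo carve-out; nothing else excluded — keep
F: has honey, so not honey-free — reject
G: has spelt, so not paleo — out
H: has fish sauce, so not fish-free — reject
I: has wine, so not alcohol-free — reject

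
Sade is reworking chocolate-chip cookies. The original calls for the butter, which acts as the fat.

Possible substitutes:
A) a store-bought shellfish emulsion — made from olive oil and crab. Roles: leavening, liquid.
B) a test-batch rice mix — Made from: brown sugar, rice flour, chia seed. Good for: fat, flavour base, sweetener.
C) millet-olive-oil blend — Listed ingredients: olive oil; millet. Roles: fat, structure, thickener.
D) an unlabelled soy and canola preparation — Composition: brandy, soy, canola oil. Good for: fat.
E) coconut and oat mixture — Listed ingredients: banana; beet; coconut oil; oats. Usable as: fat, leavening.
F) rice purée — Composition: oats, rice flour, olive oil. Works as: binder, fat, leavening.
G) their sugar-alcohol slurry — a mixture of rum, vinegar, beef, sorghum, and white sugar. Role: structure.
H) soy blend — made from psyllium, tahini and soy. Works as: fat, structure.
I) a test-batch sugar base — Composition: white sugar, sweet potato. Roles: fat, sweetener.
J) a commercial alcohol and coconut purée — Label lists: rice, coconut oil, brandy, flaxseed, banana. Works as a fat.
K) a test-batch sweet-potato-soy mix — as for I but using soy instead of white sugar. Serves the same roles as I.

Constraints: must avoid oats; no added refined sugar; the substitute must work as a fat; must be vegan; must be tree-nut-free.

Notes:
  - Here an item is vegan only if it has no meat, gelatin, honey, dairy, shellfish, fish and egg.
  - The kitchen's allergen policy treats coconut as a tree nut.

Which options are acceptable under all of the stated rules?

A: not usable as a fat; has crab, so not vegan — no
B: has brown sugar, so not no-added-sugar — out
C: works as a fat, no refined sugar, no oats — keep
D: only brandy, soy and canola oil; none excluded — OK
E: has coconut oil, so not tree-nut-free; has oats, so not oat-free — reject
F: has oats, so not oat-free — no
G: not usable as a fat; has beef, so not vegan (and 1 more) — out
H: only tahini, soy, and psyllium; none excluded — keep
I: has white sugar, so not no-added-sugar — reject
J: has coconut oil, so not tree-nut-free — no
K: no refined sugar, vegan — valid

C, D, H, K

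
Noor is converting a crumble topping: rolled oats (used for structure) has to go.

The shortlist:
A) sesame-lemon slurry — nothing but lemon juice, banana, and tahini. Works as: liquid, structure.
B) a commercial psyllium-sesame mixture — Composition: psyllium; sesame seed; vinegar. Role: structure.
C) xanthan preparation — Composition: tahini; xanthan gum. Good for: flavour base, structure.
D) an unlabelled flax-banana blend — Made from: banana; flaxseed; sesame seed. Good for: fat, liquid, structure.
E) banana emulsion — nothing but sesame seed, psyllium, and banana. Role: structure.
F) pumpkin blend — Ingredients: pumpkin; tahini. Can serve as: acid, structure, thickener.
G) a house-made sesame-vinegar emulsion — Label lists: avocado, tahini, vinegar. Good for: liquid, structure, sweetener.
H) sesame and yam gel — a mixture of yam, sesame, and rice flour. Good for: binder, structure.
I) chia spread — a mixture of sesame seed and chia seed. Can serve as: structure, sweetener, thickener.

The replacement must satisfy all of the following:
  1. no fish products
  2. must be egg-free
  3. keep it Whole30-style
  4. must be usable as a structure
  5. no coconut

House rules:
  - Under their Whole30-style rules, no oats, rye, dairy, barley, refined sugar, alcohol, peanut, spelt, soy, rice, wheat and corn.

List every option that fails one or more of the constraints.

H

A: only tahini, banana, and lemon juice; none excluded — OK
B: works as a structure, Whole30-style, no coconut — OK
C: only tahini and xanthan gum; none excluded — valid
D: works as a structure, Whole30-style, no fish — OK
E: only sesame seed, psyllium, and banana; none excluded — OK
F: only tahini and pumpkin; none excluded — valid
G: no egg, no fish — keep
H: has rice flour, so not Whole30-style — out
I: works as a structure, no coconut, no egg — keep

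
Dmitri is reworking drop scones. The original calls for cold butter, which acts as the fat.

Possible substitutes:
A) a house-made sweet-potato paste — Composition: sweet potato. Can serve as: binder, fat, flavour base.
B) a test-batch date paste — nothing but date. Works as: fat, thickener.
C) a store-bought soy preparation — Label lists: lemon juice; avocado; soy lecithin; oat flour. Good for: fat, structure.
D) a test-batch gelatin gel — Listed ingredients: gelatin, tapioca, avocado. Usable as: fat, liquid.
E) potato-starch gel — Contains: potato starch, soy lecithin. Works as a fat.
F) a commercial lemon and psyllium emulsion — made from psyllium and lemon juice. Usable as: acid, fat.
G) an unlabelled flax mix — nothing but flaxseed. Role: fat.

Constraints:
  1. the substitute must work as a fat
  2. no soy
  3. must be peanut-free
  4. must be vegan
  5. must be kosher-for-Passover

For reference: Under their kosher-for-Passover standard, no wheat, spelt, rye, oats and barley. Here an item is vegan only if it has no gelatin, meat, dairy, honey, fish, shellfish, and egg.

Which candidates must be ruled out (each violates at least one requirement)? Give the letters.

C, D, E

A: only sweet potato; none excluded — keep
B: only date; none excluded — valid
C: has oat flour, so not kosher-for-Passover; has soy lecithin, so not soy-free — out
D: has gelatin, so not vegan — reject
E: has soy lecithin, so not soy-free — reject
F: only lemon juice and psyllium; none excluded — valid
G: nothing on the exclusion list — valid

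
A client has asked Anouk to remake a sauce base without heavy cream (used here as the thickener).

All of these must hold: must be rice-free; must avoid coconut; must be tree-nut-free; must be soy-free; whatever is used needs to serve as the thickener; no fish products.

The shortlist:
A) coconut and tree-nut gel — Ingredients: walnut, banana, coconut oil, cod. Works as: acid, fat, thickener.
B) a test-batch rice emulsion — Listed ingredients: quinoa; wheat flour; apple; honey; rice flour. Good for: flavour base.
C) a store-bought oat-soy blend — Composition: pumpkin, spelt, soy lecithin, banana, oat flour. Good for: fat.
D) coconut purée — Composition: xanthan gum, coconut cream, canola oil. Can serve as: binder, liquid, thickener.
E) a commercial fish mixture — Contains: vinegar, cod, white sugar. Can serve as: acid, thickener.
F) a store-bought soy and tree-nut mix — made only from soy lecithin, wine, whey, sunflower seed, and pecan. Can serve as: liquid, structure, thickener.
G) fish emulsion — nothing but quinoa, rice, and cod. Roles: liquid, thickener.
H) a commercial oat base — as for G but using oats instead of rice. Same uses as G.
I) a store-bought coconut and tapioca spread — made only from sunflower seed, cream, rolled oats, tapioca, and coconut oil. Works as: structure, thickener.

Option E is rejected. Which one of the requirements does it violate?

fish-free

usable as a thickener: satisfied
tree-nut-free: satisfied
rice-free: satisfied
soy-free: satisfied
coconut-free: satisfied
fish-free: has cod — fails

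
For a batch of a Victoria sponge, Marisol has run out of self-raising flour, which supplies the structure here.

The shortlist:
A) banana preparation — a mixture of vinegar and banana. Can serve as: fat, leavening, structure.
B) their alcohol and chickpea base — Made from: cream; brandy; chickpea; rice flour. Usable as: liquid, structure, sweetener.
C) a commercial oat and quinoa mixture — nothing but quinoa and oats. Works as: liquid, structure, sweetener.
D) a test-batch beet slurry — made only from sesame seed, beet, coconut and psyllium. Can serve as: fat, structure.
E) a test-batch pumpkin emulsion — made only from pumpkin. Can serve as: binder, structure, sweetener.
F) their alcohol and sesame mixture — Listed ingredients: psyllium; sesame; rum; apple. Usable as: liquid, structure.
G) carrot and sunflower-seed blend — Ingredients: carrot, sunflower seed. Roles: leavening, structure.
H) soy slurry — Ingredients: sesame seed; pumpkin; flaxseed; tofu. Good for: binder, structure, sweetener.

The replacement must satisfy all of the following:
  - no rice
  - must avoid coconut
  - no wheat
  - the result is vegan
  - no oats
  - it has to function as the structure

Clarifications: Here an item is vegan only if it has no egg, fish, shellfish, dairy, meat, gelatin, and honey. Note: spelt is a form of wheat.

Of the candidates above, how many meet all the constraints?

5

A: only banana and vinegar; none excluded — OK
B: has cream, so not vegan; has rice flour, so not rice-free — reject
C: has oats, so not oat-free — no
D: has coconut, so not coconut-free — no
E: only pumpkin; none excluded — keep
F: rum and sesame etc. — none of it excluded — valid
G: every rule checks out — keep
H: sesame seed and tofu etc. — none of it excluded — valid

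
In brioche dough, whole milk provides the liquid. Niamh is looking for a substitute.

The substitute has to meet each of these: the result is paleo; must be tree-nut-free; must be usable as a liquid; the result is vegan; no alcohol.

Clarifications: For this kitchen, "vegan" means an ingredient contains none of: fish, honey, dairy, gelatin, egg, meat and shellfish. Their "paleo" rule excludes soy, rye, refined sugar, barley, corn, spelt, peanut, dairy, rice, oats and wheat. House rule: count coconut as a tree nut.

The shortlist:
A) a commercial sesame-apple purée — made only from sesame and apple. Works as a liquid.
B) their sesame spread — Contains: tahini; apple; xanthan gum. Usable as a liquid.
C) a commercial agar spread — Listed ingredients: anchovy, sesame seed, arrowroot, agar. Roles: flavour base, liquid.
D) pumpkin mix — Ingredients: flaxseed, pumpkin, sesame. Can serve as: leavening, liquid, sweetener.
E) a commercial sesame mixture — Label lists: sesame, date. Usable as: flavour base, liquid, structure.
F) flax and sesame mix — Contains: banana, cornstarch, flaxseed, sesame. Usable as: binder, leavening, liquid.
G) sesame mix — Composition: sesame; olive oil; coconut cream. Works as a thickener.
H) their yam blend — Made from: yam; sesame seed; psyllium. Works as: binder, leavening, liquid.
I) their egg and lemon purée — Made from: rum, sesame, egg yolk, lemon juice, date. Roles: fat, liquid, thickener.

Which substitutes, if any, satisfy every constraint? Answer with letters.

A: only sesame and apple; none excluded — OK
B: every rule checks out — valid
C: has anchovy, so not vegan — reject
D: only sesame, flaxseed and pumpkin; none excluded — keep
E: every rule checks out — keep
F: has cornstarch, so not paleo — reject
G: not usable as a liquid; has coconut cream, so not tree-nut-free — reject
H: only sesame seed, yam, and psyllium; none excluded — OK
I: has egg yolk, so not vegan; has rum, so not alcohol-free — no

A, B, D, E, H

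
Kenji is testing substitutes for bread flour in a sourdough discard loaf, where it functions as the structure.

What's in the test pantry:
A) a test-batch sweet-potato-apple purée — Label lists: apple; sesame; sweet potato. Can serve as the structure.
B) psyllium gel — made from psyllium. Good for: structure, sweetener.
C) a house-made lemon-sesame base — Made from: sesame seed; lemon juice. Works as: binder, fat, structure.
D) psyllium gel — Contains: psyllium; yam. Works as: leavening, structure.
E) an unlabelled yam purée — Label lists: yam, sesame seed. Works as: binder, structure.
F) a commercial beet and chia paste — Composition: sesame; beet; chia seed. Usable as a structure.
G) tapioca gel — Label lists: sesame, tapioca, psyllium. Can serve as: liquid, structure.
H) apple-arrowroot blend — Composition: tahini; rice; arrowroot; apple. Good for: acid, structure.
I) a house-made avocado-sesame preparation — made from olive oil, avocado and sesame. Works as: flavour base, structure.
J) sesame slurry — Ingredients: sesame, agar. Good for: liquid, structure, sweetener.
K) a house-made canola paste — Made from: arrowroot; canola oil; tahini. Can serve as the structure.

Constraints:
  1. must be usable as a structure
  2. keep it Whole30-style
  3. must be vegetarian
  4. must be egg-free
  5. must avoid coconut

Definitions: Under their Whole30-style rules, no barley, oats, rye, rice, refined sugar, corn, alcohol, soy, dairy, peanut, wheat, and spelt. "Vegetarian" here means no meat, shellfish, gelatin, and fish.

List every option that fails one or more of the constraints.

H

A: nothing on the exclusion list — valid
B: works as a structure, vegetarian, no egg — keep
C: only sesame seed and lemon juice; none excluded — OK
D: works as a structure, no egg, Whole30-style — OK
E: vegetarian, Whole30-style — OK
F: Whole30-style, no egg — keep
G: only sesame, psyllium, and tapioca; none excluded — OK
H: has rice, so not Whole30-style — reject
I: only sesame, avocado and olive oil; none excluded — OK
J: every rule checks out — OK
K: all constraints satisfied — OK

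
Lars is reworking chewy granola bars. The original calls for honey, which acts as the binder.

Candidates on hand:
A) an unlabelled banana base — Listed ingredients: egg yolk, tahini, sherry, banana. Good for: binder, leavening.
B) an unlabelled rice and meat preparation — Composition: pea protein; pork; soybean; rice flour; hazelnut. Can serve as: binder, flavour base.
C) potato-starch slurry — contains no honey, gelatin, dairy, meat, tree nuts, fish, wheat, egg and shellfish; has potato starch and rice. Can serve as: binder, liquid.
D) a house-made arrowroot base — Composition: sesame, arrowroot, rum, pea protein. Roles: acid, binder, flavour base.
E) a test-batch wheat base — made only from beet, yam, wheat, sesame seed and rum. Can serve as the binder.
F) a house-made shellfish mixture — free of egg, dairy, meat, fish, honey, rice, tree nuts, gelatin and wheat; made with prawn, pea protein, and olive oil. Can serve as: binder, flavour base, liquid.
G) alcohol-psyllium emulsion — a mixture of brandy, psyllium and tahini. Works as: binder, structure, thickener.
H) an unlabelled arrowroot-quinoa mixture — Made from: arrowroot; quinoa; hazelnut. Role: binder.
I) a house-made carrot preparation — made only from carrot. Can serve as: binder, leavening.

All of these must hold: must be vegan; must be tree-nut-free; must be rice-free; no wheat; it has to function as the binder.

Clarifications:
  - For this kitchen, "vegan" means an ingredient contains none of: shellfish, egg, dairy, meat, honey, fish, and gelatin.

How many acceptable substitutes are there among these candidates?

3

A: has egg yolk, so not vegan — reject
B: has pork, so not vegan; has hazelnut, so not tree-nut-free (and 1 more) — reject
C: has rice, so not rice-free — reject
D: every rule checks out — OK
E: has wheat, so not wheat-free — out
F: has prawn, so not vegan — reject
G: all constraints satisfied — keep
H: has hazelnut, so not tree-nut-free — out
I: only carrot; none excluded — keep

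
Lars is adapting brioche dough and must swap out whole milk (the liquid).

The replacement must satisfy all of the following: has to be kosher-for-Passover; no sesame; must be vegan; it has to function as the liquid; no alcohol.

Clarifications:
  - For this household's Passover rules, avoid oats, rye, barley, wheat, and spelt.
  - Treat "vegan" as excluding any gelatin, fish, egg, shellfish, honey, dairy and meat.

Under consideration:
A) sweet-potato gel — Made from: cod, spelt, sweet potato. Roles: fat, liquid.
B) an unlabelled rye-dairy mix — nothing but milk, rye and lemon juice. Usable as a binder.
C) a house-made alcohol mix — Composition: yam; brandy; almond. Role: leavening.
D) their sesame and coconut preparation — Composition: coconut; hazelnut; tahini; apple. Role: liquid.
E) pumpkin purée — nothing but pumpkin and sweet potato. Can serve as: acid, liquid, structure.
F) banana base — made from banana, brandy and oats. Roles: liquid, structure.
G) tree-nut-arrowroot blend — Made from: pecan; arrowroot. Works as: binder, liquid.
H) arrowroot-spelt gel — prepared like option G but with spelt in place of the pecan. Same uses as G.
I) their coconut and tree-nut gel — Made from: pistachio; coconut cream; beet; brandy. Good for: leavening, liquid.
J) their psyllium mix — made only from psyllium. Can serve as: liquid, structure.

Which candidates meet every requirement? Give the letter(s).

E, G, J

A: has spelt, so not kosher-for-Passover; has cod, so not vegan — reject
B: not usable as a liquid; has rye, so not kosher-for-Passover (and 1 more) — no
C: not usable as a liquid; has brandy, so not alcohol-free — reject
D: has tahini, so not sesame-free — out
E: works as a liquid, no alcohol, no sesame — valid
F: has oats, so not kosher-for-Passover; has brandy, so not alcohol-free — reject
G: only pecan and arrowroot; none excluded — OK
H: has spelt, so not kosher-for-Passover — reject
I: has brandy, so not alcohol-free — reject
J: only psyllium; none excluded — keep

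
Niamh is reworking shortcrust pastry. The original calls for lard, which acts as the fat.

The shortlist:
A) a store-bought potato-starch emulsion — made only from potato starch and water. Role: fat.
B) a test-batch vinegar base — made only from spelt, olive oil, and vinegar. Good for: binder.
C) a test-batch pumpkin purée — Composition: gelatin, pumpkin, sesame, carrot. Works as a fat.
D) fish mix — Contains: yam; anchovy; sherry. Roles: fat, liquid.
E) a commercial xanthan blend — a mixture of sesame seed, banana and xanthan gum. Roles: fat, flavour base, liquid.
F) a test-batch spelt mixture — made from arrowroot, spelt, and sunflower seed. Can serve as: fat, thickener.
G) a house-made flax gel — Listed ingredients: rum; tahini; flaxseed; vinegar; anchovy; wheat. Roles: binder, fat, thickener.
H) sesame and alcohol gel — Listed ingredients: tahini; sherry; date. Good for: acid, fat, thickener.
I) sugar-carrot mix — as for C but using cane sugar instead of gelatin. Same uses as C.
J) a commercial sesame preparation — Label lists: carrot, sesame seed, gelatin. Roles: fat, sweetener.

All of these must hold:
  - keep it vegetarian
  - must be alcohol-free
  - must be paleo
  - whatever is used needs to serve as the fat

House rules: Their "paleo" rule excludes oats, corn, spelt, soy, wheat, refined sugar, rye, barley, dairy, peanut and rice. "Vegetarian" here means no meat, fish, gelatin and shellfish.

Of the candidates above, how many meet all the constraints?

A: only potato starch and water; none excluded — keep
B: not usable as a fat; has spelt, so not paleo — reject
C: has gelatin, so not vegetarian — reject
D: has anchovy, so not vegetarian; has sherry, so not alcohol-free — no
E: all constraints satisfied — valid
F: has spelt, so not paleo — reject
G: has wheat, so not paleo; has anchovy, so not vegetarian (and 1 more) — out
H: has sherry, so not alcohol-free — out
I: has cane sugar, so not paleo — out
J: has gelatin, so not vegetarian — reject

2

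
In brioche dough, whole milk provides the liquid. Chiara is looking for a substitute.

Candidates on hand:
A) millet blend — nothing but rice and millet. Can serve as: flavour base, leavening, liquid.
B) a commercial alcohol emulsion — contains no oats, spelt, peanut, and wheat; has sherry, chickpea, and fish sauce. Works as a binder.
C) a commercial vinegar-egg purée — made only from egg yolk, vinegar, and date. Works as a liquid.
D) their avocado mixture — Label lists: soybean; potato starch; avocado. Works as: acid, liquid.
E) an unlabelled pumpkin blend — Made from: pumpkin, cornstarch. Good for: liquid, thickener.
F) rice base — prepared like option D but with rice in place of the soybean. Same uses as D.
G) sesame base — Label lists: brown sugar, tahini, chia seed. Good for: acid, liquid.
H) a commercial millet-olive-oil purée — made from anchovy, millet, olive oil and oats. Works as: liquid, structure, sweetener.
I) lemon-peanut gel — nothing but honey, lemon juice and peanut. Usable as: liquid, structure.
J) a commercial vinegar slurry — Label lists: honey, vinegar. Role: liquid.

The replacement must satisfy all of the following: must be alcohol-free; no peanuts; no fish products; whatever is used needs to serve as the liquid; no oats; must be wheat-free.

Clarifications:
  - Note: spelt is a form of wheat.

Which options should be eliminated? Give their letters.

A: works as a liquid, wheat-free, no oats — keep
B: not usable as a liquid; has sherry, so not alcohol-free (and 1 more) — out
C: no fish, wheat-free — OK
D: works as a liquid, wheat-free, no fish — OK
E: only cornstarch and pumpkin; none excluded — valid
F: no peanut, no alcohol — keep
G: only tahini, brown sugar and chia seed; none excluded — valid
H: has oats, so not oat-free; has anchovy, so not fish-free — no
I: has peanut, so not peanut-free — out
J: all constraints satisfied — valid

B, H, I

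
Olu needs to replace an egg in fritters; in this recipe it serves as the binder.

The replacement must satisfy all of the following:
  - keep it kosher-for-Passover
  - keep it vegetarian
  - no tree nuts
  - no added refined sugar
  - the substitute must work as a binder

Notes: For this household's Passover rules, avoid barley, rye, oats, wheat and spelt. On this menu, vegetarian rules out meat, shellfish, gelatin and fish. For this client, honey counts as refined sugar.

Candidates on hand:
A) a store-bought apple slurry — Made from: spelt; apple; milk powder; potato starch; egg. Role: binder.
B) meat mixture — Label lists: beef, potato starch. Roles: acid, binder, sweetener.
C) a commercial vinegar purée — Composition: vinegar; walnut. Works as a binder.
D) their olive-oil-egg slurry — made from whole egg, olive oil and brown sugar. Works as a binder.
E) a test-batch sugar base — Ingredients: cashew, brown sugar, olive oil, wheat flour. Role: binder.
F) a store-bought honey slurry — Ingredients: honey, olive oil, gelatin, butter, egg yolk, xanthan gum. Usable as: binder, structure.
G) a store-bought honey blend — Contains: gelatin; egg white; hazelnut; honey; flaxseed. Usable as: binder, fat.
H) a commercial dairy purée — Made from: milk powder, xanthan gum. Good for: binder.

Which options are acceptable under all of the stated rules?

H

A: has spelt, so not kosher-for-Passover — out
B: has beef, so not vegetarian — no
C: has walnut, so not tree-nut-free — out
D: has brown sugar, so not no-added-sugar — no
E: has wheat flour, so not kosher-for-Passover; has cashew, so not tree-nut-free (and 1 more) — no
F: has gelatin, so not vegetarian; has honey, so not no-added-sugar — no
G: has gelatin, so not vegetarian; has hazelnut, so not tree-nut-free (and 1 more) — reject
H: works as a binder, no-added-sugar, no tree nuts — valid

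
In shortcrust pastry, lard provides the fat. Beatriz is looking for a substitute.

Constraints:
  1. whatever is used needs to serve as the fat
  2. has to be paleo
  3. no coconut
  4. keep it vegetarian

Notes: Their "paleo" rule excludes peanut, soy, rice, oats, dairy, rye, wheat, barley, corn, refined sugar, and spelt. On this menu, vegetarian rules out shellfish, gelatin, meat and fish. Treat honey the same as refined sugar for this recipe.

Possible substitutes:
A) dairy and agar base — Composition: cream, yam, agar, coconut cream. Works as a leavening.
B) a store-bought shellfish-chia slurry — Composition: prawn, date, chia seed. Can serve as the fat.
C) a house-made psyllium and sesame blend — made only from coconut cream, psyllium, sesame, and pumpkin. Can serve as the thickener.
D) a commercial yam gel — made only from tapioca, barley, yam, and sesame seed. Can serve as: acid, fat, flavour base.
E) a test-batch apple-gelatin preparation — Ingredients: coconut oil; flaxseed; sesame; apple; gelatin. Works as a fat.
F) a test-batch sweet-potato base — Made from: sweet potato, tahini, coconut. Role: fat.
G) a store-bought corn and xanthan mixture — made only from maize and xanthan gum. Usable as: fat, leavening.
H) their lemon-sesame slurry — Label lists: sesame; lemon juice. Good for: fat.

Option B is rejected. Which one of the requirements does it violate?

vegetarian

usable as a fat: satisfied
paleo: satisfied
vegetarian: has prawn — fails
coconut-free: satisfied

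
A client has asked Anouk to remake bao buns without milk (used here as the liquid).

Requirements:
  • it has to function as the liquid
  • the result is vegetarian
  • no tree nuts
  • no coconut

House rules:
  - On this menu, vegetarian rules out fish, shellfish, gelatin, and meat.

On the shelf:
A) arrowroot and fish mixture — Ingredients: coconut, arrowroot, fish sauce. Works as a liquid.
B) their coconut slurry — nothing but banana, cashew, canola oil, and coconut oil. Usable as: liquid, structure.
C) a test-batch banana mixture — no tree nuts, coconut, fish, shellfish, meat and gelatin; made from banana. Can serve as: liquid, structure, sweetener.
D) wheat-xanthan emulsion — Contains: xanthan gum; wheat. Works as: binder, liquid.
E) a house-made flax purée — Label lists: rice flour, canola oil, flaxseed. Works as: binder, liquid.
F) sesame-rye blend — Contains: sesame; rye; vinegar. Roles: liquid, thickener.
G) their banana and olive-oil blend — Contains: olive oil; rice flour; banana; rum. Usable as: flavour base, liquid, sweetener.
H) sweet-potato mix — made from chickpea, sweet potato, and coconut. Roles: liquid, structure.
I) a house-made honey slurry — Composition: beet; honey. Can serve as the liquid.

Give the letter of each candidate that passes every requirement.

A: has fish sauce, so not vegetarian; has coconut, so not coconut-free — out
B: has cashew, so not tree-nut-free; has coconut oil, so not coconut-free — reject
C: nothing on the exclusion list — keep
D: only wheat and xanthan gum; none excluded — valid
E: only rice flour, canola oil, and flaxseed; none excluded — keep
F: works as a liquid, no coconut, no tree nuts — keep
G: rum and rice flour etc. — none of it excluded — valid
H: has coconut, so not coconut-free — out
I: no coconut, vegetarian — valid

C, D, E, F, G, I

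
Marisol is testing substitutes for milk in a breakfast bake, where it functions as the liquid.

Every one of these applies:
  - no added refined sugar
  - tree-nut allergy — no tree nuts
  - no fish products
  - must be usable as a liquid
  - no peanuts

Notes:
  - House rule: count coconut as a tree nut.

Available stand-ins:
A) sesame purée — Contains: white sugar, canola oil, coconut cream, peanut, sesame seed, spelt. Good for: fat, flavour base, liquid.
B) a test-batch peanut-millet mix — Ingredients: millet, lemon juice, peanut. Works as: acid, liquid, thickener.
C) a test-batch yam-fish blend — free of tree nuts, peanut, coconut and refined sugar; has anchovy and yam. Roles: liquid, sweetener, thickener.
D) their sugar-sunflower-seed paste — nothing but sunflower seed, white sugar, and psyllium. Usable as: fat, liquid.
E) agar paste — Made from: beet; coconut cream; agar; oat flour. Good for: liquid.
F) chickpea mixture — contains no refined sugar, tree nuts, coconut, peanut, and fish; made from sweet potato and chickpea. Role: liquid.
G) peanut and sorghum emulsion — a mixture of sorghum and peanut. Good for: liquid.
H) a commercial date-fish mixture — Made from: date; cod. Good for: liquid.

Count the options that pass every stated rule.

1

A: has coconut cream, so not tree-nut-free; has peanut, so not peanut-free (and 1 more) — no
B: has peanut, so not peanut-free — out
C: has anchovy, so not fish-free — no
D: has white sugar, so not no-added-sugar — no
E: has coconut cream, so not tree-nut-free — reject
F: no fish, no refined sugar — OK
G: has peanut, so not peanut-free — no
H: has cod, so not fish-free — reject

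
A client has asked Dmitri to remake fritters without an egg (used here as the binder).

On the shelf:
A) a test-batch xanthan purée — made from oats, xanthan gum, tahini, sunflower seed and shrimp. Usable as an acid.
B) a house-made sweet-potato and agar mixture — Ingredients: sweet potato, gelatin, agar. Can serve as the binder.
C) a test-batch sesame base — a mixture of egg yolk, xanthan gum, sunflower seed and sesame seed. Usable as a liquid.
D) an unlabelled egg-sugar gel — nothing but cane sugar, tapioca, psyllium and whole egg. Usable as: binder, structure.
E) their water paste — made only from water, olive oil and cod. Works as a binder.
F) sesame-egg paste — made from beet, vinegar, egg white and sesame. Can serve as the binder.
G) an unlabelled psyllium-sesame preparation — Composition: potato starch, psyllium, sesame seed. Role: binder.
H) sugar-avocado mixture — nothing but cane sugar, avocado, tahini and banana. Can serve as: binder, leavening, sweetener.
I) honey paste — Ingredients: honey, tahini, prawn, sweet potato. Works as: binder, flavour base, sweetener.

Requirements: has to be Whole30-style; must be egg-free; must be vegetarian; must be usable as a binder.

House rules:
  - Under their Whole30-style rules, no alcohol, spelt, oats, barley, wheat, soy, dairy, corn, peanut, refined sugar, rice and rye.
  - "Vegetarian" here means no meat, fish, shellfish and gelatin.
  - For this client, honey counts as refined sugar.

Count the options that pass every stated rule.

A: not usable as a binder; has oats, so not Whole30-style (and 1 more) — out
B: has gelatin, so not vegetarian — out
C: not usable as a binder; has egg yolk, so not egg-free — reject
D: has cane sugar, so not Whole30-style; has whole egg, so not egg-free — no
E: has cod, so not vegetarian — out
F: has egg white, so not egg-free — reject
G: nothing on the exclusion list — OK
H: has cane sugar, so not Whole30-style — no
I: has honey, so not Whole30-style; has prawn, so not vegetarian — no

1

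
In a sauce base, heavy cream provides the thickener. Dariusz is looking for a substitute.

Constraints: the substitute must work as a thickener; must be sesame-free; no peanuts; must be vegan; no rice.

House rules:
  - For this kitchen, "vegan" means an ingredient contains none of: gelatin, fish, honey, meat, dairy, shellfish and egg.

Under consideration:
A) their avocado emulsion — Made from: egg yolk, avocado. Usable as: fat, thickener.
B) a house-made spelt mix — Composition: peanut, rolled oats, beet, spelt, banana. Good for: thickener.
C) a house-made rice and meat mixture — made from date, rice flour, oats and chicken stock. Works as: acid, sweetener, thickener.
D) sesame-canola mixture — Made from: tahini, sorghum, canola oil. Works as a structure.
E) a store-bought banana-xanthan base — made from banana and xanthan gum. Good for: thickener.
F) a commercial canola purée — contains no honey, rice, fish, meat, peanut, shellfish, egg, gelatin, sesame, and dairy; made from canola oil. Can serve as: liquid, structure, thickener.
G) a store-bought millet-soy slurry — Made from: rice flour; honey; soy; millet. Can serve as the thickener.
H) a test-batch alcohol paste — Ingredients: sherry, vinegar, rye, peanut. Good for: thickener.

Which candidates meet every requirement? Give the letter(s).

A: has egg yolk, so not vegan — out
B: has peanut, so not peanut-free — reject
C: has chicken stock, so not vegan; has rice flour, so not rice-free — no
D: not usable as a thickener; has tahini, so not sesame-free — out
E: only xanthan gum and banana; none excluded — valid
F: vegan, no sesame — keep
G: has honey, so not vegan; has rice flour, so not rice-free — no
H: has peanut, so not peanut-free — out

E, F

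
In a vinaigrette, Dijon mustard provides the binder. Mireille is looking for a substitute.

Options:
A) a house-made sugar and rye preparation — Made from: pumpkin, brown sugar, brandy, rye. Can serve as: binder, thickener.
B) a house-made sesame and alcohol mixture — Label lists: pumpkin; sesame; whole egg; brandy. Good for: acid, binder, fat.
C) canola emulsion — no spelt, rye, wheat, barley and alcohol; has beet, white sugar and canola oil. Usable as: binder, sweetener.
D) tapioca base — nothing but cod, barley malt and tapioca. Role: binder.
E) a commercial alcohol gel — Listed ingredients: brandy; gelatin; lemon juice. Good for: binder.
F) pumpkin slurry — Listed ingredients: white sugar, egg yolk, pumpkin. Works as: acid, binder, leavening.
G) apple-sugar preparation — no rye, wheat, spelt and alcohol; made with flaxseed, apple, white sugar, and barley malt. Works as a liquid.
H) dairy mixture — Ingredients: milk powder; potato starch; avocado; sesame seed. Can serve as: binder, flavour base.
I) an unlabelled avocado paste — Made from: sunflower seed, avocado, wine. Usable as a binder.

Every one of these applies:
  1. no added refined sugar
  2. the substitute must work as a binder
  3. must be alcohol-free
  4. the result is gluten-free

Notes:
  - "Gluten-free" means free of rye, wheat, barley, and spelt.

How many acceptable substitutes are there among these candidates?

1

A: has rye, so not gluten-free; has brandy, so not alcohol-free (and 1 more) — out
B: has brandy, so not alcohol-free — no
C: has white sugar, so not no-added-sugar — no
D: has barley malt, so not gluten-free — reject
E: has brandy, so not alcohol-free — out
F: has white sugar, so not no-added-sugar — no
G: not usable as a binder; has barley malt, so not gluten-free (and 1 more) — reject
H: gluten-free, no alcohol — valid
I: has wine, so not alcohol-free — reject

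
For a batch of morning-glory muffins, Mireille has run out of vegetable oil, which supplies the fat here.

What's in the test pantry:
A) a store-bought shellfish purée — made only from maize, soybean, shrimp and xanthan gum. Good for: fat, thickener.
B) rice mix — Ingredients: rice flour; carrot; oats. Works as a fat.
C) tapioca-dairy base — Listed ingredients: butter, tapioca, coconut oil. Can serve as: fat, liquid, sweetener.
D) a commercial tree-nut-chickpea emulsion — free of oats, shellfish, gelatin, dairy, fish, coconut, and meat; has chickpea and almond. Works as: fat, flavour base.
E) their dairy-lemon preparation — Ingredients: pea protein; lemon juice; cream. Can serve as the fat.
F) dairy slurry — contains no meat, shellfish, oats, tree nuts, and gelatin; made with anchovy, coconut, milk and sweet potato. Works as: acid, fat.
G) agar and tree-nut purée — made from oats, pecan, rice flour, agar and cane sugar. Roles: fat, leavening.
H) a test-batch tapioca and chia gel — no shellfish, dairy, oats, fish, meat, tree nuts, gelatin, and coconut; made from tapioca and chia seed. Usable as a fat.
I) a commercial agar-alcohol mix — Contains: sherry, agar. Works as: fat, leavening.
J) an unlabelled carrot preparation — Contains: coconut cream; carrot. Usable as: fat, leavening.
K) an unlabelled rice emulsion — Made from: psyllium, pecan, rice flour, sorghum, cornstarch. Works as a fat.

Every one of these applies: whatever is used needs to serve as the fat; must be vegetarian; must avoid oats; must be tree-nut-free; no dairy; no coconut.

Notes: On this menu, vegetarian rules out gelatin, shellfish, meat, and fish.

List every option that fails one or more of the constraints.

A, B, C, D, E, F, G, J, K

A: has shrimp, so not vegetarian — no
B: has oats, so not oat-free — out
C: has coconut oil, so not coconut-free; has butter, so not dairy-free — out
D: has almond, so not tree-nut-free — no
E: has cream, so not dairy-free — no
F: has anchovy, so not vegetarian; has coconut, so not coconut-free (and 1 more) — out
G: has oats, so not oat-free; has pecan, so not tree-nut-free — no
H: works as a fat, vegetarian, no coconut — OK
I: only sherry and agar; none excluded — OK
J: has coconut cream, so not coconut-free — out
K: has pecan, so not tree-nut-free — reject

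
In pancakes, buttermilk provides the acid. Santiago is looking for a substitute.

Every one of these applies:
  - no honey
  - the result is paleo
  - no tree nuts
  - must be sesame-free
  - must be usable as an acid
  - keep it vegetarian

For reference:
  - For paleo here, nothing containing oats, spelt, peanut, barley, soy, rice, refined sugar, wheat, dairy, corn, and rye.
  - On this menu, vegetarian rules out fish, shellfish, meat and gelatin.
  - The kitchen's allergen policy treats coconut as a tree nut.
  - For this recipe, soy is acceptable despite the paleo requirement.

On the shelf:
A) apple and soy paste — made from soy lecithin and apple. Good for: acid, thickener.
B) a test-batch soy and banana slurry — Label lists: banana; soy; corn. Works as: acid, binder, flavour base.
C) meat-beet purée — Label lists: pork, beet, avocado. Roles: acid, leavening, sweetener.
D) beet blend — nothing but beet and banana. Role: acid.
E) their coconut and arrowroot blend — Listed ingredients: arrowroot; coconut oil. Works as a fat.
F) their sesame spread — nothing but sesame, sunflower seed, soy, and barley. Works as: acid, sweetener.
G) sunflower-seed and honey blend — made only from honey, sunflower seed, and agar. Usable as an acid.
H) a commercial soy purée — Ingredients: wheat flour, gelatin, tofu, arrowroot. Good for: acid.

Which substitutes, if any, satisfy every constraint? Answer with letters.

A: soy is permitted under the paleo carve-out; nothing else excluded — keep
B: has corn, so not paleo — no
C: has pork, so not vegetarian — reject
D: vegetarian, no sesame — valid
E: not usable as an acid; has coconut oil, so not tree-nut-free — out
F: has barley, so not paleo; has sesame, so not sesame-free — no
G: has honey, so not honey-free — reject
H: has wheat flour, so not paleo; has gelatin, so not vegetarian — no

A, D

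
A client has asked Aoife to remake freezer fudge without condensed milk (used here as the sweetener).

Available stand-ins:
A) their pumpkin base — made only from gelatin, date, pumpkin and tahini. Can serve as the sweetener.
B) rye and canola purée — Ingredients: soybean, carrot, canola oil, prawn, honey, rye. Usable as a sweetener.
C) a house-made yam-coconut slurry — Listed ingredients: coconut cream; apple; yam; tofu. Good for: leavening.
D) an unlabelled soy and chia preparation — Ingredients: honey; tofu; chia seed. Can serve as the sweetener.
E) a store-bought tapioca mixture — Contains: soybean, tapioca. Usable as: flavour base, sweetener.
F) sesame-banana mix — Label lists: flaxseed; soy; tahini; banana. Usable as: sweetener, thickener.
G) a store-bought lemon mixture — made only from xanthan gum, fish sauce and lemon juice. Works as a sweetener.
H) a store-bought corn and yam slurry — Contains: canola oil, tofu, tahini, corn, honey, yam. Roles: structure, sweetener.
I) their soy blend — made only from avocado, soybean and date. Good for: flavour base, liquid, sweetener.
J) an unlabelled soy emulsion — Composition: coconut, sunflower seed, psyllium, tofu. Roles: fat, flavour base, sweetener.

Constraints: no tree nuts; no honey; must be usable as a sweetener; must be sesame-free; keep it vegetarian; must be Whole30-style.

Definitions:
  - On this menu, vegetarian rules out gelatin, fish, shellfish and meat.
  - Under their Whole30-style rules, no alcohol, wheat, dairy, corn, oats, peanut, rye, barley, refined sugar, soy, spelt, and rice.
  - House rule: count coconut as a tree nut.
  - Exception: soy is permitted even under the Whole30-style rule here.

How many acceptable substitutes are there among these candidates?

A: has gelatin, so not vegetarian; has tahini, so not sesame-free — out
B: has prawn, so not vegetarian; has rye, so not Whole30-style (and 1 more) — out
C: not usable as a sweetener; has coconut cream, so not tree-nut-free — no
D: has honey, so not honey-free — out
E: soy is permitted under the Whole30-style carve-out; nothing else excluded — OK
F: has tahini, so not sesame-free — out
G: has fish sauce, so not vegetarian — no
H: has corn, so not Whole30-style; has honey, so not honey-free (and 1 more) — no
I: soy is permitted under the Whole30-style carve-out; nothing else excluded — keep
J: has coconut, so not tree-nut-free — out

2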